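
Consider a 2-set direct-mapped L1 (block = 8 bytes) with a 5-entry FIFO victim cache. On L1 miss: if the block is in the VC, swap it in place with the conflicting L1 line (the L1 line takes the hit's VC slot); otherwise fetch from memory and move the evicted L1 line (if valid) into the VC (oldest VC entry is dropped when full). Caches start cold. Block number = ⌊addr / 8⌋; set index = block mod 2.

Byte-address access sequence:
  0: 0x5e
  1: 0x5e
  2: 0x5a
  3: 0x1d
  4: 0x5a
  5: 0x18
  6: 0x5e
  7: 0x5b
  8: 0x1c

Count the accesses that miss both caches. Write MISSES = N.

0: 0x5e (blk 11, set 1) → MISS  vc=[]
1: 0x5e (blk 11, set 1) → L1-HIT  vc=[]
2: 0x5a (blk 11, set 1) → L1-HIT  vc=[]
3: 0x1d (blk 3, set 1) → MISS  vc=[11]
4: 0x5a (blk 11, set 1) → VC-HIT  vc=[3]
5: 0x18 (blk 3, set 1) → VC-HIT  vc=[11]
6: 0x5e (blk 11, set 1) → VC-HIT  vc=[3]
7: 0x5b (blk 11, set 1) → L1-HIT  vc=[3]
8: 0x1c (blk 3, set 1) → VC-HIT  vc=[11]

MISSES = 2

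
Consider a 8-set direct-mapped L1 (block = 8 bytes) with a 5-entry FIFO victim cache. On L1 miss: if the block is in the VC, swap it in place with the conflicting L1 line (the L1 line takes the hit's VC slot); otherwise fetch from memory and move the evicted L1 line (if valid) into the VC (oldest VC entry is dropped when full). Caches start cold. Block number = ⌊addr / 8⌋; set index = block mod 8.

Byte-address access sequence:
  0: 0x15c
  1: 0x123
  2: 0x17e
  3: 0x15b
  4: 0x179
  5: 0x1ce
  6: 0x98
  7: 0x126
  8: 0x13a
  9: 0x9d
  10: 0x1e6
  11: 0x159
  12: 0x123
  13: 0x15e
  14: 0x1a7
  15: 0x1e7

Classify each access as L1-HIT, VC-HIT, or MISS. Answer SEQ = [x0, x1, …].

#0 0x15c→b43/s3 MISS; vc=[]
#1 0x123→b36/s4 MISS; vc=[]
#2 0x17e→b47/s7 MISS; vc=[]
#3 0x15b→b43/s3 L1-HIT; vc=[]
#4 0x179→b47/s7 L1-HIT; vc=[]
#5 0x1ce→b57/s1 MISS; vc=[]
#6 0x98→b19/s3 MISS; vc=[43]
#7 0x126→b36/s4 L1-HIT; vc=[43]
#8 0x13a→b39/s7 MISS; vc=[43,47]
#9 0x9d→b19/s3 L1-HIT; vc=[43,47]
#10 0x1e6→b60/s4 MISS; vc=[43,47,36]
#11 0x159→b43/s3 VC-HIT; vc=[19,47,36]
#12 0x123→b36/s4 VC-HIT; vc=[19,47,60]
#13 0x15e→b43/s3 L1-HIT; vc=[19,47,60]
#14 0x1a7→b52/s4 MISS; vc=[19,47,60,36]
#15 0x1e7→b60/s4 VC-HIT; vc=[19,47,52,36]

SEQ = [MISS, MISS, MISS, L1-HIT, L1-HIT, MISS, MISS, L1-HIT, MISS, L1-HIT, MISS, VC-HIT, VC-HIT, L1-HIT, MISS, VC-HIT]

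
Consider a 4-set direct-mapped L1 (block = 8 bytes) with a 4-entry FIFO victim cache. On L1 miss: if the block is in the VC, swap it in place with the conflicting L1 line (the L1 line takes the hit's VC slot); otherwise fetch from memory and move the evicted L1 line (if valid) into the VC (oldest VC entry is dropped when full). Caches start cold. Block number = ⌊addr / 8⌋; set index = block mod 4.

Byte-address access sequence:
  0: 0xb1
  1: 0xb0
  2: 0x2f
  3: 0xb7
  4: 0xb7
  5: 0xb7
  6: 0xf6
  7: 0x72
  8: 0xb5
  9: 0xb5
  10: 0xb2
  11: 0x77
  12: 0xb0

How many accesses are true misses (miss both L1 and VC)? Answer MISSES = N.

MISSES = 4

  [0] addr=0xb1 blk=22 s=2: MISS | VC []
  [1] addr=0xb0 blk=22 s=2: L1-HIT | VC []
  [2] addr=0x2f blk=5 s=1: MISS | VC []
  [3] addr=0xb7 blk=22 s=2: L1-HIT | VC []
  [4] addr=0xb7 blk=22 s=2: L1-HIT | VC []
  [5] addr=0xb7 blk=22 s=2: L1-HIT | VC []
  [6] addr=0xf6 blk=30 s=2: MISS | VC [22]
  [7] addr=0x72 blk=14 s=2: MISS | VC [22, 30]
  [8] addr=0xb5 blk=22 s=2: VC-HIT | VC [14, 30]
  [9] addr=0xb5 blk=22 s=2: L1-HIT | VC [14, 30]
  [10] addr=0xb2 blk=22 s=2: L1-HIT | VC [14, 30]
  [11] addr=0x77 blk=14 s=2: VC-HIT | VC [22, 30]
  [12] addr=0xb0 blk=22 s=2: VC-HIT | VC [14, 30]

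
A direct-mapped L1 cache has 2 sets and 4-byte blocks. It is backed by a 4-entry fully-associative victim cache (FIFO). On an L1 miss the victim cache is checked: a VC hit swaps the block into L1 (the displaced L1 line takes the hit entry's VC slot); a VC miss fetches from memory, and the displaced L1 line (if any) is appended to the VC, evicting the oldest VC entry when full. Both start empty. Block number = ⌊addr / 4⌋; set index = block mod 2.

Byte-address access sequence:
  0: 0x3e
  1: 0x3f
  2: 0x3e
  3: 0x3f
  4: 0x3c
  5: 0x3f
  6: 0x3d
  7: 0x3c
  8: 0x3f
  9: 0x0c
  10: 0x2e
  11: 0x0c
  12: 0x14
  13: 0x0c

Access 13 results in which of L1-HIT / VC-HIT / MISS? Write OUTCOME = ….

  [0] addr=0x3e blk=15 s=1: MISS | VC []
  [1] addr=0x3f blk=15 s=1: L1-HIT | VC []
  [2] addr=0x3e blk=15 s=1: L1-HIT | VC []
  [3] addr=0x3f blk=15 s=1: L1-HIT | VC []
  [4] addr=0x3c blk=15 s=1: L1-HIT | VC []
  [5] addr=0x3f blk=15 s=1: L1-HIT | VC []
  [6] addr=0x3d blk=15 s=1: L1-HIT | VC []
  [7] addr=0x3c blk=15 s=1: L1-HIT | VC []
  [8] addr=0x3f blk=15 s=1: L1-HIT | VC []
  [9] addr=0xc blk=3 s=1: MISS | VC [15]
  [10] addr=0x2e blk=11 s=1: MISS | VC [15, 3]
  [11] addr=0xc blk=3 s=1: VC-HIT | VC [15, 11]
  [12] addr=0x14 blk=5 s=1: MISS | VC [15, 11, 3]
  [13] addr=0xc blk=3 s=1: VC-HIT | VC [15, 11, 5]

OUTCOME = VC-HIT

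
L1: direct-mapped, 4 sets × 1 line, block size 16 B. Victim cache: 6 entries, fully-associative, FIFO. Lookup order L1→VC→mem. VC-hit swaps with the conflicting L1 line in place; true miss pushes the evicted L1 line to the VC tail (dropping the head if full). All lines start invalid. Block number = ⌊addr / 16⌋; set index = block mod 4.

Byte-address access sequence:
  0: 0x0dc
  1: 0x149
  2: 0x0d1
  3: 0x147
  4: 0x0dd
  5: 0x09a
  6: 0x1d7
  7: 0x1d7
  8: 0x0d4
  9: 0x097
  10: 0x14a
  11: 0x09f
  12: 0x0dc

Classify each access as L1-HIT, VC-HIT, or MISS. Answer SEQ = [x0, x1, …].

0: 0xdc (blk 13, set 1) → MISS  vc=[]
1: 0x149 (blk 20, set 0) → MISS  vc=[]
2: 0xd1 (blk 13, set 1) → L1-HIT  vc=[]
3: 0x147 (blk 20, set 0) → L1-HIT  vc=[]
4: 0xdd (blk 13, set 1) → L1-HIT  vc=[]
5: 0x9a (blk 9, set 1) → MISS  vc=[13]
6: 0x1d7 (blk 29, set 1) → MISS  vc=[13, 9]
7: 0x1d7 (blk 29, set 1) → L1-HIT  vc=[13, 9]
8: 0xd4 (blk 13, set 1) → VC-HIT  vc=[29, 9]
9: 0x97 (blk 9, set 1) → VC-HIT  vc=[29, 13]
10: 0x14a (blk 20, set 0) → L1-HIT  vc=[29, 13]
11: 0x9f (blk 9, set 1) → L1-HIT  vc=[29, 13]
12: 0xdc (blk 13, set 1) → VC-HIT  vc=[29, 9]

SEQ = [MISS, MISS, L1-HIT, L1-HIT, L1-HIT, MISS, MISS, L1-HIT, VC-HIT, VC-HIT, L1-HIT, L1-HIT, VC-HIT]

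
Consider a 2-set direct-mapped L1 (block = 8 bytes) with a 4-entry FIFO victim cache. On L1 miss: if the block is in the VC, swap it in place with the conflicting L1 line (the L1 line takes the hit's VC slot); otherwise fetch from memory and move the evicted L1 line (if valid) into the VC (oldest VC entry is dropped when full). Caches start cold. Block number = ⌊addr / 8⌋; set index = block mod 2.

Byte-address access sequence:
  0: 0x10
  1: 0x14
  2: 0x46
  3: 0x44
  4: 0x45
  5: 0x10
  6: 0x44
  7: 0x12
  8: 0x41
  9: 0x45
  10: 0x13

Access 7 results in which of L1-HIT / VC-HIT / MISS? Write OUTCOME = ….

0: 0x10 (blk 2, set 0) → MISS  vc=[]
1: 0x14 (blk 2, set 0) → L1-HIT  vc=[]
2: 0x46 (blk 8, set 0) → MISS  vc=[2]
3: 0x44 (blk 8, set 0) → L1-HIT  vc=[2]
4: 0x45 (blk 8, set 0) → L1-HIT  vc=[2]
5: 0x10 (blk 2, set 0) → VC-HIT  vc=[8]
6: 0x44 (blk 8, set 0) → VC-HIT  vc=[2]
7: 0x12 (blk 2, set 0) → VC-HIT  vc=[8]
8: 0x41 (blk 8, set 0) → VC-HIT  vc=[2]
9: 0x45 (blk 8, set 0) → L1-HIT  vc=[2]
10: 0x13 (blk 2, set 0) → VC-HIT  vc=[8]

OUTCOME = VC-HIT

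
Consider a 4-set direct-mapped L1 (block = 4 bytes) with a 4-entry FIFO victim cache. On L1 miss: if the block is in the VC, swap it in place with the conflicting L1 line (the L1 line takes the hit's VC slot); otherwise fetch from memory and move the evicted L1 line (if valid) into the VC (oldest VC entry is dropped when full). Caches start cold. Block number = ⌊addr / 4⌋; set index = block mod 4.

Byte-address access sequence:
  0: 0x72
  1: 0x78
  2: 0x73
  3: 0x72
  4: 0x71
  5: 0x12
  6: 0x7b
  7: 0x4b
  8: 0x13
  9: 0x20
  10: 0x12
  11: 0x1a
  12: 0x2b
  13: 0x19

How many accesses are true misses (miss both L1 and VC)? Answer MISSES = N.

  [0] addr=0x72 blk=28 s=0: MISS | VC []
  [1] addr=0x78 blk=30 s=2: MISS | VC []
  [2] addr=0x73 blk=28 s=0: L1-HIT | VC []
  [3] addr=0x72 blk=28 s=0: L1-HIT | VC []
  [4] addr=0x71 blk=28 s=0: L1-HIT | VC []
  [5] addr=0x12 blk=4 s=0: MISS | VC [28]
  [6] addr=0x7b blk=30 s=2: L1-HIT | VC [28]
  [7] addr=0x4b blk=18 s=2: MISS | VC [28, 30]
  [8] addr=0x13 blk=4 s=0: L1-HIT | VC [28, 30]
  [9] addr=0x20 blk=8 s=0: MISS | VC [28, 30, 4]
  [10] addr=0x12 blk=4 s=0: VC-HIT | VC [28, 30, 8]
  [11] addr=0x1a blk=6 s=2: MISS | VC [28, 30, 8, 18]
  [12] addr=0x2b blk=10 s=2: MISS | VC [30, 8, 18, 6]
  [13] addr=0x19 blk=6 s=2: VC-HIT | VC [30, 8, 18, 10]

MISSES = 7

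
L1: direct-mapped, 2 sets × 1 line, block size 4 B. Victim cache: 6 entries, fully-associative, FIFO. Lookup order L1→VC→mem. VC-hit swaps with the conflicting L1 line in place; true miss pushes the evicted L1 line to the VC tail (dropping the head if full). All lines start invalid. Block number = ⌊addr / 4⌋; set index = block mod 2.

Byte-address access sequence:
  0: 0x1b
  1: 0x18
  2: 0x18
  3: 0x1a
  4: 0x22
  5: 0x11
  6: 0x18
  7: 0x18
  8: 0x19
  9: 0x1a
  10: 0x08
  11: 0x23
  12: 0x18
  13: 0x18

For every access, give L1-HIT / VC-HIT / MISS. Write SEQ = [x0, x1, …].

#0 0x1b→b6/s0 MISS; vc=[]
#1 0x18→b6/s0 L1-HIT; vc=[]
#2 0x18→b6/s0 L1-HIT; vc=[]
#3 0x1a→b6/s0 L1-HIT; vc=[]
#4 0x22→b8/s0 MISS; vc=[6]
#5 0x11→b4/s0 MISS; vc=[6,8]
#6 0x18→b6/s0 VC-HIT; vc=[4,8]
#7 0x18→b6/s0 L1-HIT; vc=[4,8]
#8 0x19→b6/s0 L1-HIT; vc=[4,8]
#9 0x1a→b6/s0 L1-HIT; vc=[4,8]
#10 0x8→b2/s0 MISS; vc=[4,8,6]
#11 0x23→b8/s0 VC-HIT; vc=[4,2,6]
#12 0x18→b6/s0 VC-HIT; vc=[4,2,8]
#13 0x18→b6/s0 L1-HIT; vc=[4,2,8]

SEQ = [MISS, L1-HIT, L1-HIT, L1-HIT, MISS, MISS, VC-HIT, L1-HIT, L1-HIT, L1-HIT, MISS, VC-HIT, VC-HIT, L1-HIT]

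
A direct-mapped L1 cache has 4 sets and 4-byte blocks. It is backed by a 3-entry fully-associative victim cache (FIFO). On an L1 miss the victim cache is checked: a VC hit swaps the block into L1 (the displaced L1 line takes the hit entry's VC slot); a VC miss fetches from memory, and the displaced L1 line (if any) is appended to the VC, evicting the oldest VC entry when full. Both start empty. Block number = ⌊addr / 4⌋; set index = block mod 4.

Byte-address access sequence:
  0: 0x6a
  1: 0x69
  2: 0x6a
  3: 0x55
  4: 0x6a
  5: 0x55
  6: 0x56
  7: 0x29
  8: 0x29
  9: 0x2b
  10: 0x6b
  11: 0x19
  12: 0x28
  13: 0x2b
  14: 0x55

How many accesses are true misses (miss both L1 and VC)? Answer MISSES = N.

MISSES = 4

#0 0x6a→b26/s2 MISS; vc=[]
#1 0x69→b26/s2 L1-HIT; vc=[]
#2 0x6a→b26/s2 L1-HIT; vc=[]
#3 0x55→b21/s1 MISS; vc=[]
#4 0x6a→b26/s2 L1-HIT; vc=[]
#5 0x55→b21/s1 L1-HIT; vc=[]
#6 0x56→b21/s1 L1-HIT; vc=[]
#7 0x29→b10/s2 MISS; vc=[26]
#8 0x29→b10/s2 L1-HIT; vc=[26]
#9 0x2b→b10/s2 L1-HIT; vc=[26]
#10 0x6b→b26/s2 VC-HIT; vc=[10]
#11 0x19→b6/s2 MISS; vc=[10,26]
#12 0x28→b10/s2 VC-HIT; vc=[6,26]
#13 0x2b→b10/s2 L1-HIT; vc=[6,26]
#14 0x55→b21/s1 L1-HIT; vc=[6,26]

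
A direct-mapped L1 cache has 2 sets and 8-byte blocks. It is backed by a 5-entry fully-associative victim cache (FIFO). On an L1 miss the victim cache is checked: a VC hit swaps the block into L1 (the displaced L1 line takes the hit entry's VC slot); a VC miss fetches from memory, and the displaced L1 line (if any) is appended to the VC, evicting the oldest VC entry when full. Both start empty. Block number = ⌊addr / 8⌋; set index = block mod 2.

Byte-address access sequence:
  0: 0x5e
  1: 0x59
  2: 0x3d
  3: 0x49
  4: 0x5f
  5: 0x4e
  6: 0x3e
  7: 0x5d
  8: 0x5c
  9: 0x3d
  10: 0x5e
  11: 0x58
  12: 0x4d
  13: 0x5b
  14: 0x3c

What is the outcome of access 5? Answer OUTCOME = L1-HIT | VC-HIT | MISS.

OUTCOME = VC-HIT

  [0] addr=0x5e blk=11 s=1: MISS | VC []
  [1] addr=0x59 blk=11 s=1: L1-HIT | VC []
  [2] addr=0x3d blk=7 s=1: MISS | VC [11]
  [3] addr=0x49 blk=9 s=1: MISS | VC [11, 7]
  [4] addr=0x5f blk=11 s=1: VC-HIT | VC [9, 7]
  [5] addr=0x4e blk=9 s=1: VC-HIT | VC [11, 7]
  [6] addr=0x3e blk=7 s=1: VC-HIT | VC [11, 9]
  [7] addr=0x5d blk=11 s=1: VC-HIT | VC [7, 9]
  [8] addr=0x5c blk=11 s=1: L1-HIT | VC [7, 9]
  [9] addr=0x3d blk=7 s=1: VC-HIT | VC [11, 9]
  [10] addr=0x5e blk=11 s=1: VC-HIT | VC [7, 9]
  [11] addr=0x58 blk=11 s=1: L1-HIT | VC [7, 9]
  [12] addr=0x4d blk=9 s=1: VC-HIT | VC [7, 11]
  [13] addr=0x5b blk=11 s=1: VC-HIT | VC [7, 9]
  [14] addr=0x3c blk=7 s=1: VC-HIT | VC [11, 9]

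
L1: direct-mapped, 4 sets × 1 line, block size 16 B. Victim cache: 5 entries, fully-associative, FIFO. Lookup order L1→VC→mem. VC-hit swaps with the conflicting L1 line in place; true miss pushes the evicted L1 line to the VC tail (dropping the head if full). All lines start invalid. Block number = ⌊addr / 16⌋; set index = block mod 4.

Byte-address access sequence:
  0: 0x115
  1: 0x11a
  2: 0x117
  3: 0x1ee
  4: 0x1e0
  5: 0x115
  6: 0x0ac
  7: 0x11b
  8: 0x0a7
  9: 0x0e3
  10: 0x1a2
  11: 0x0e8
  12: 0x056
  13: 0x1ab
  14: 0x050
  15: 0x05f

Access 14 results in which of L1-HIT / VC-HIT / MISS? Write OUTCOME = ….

0: 0x115 (blk 17, set 1) → MISS  vc=[]
1: 0x11a (blk 17, set 1) → L1-HIT  vc=[]
2: 0x117 (blk 17, set 1) → L1-HIT  vc=[]
3: 0x1ee (blk 30, set 2) → MISS  vc=[]
4: 0x1e0 (blk 30, set 2) → L1-HIT  vc=[]
5: 0x115 (blk 17, set 1) → L1-HIT  vc=[]
6: 0xac (blk 10, set 2) → MISS  vc=[30]
7: 0x11b (blk 17, set 1) → L1-HIT  vc=[30]
8: 0xa7 (blk 10, set 2) → L1-HIT  vc=[30]
9: 0xe3 (blk 14, set 2) → MISS  vc=[30, 10]
10: 0x1a2 (blk 26, set 2) → MISS  vc=[30, 10, 14]
11: 0xe8 (blk 14, set 2) → VC-HIT  vc=[30, 10, 26]
12: 0x56 (blk 5, set 1) → MISS  vc=[30, 10, 26, 17]
13: 0x1ab (blk 26, set 2) → VC-HIT  vc=[30, 10, 14, 17]
14: 0x50 (blk 5, set 1) → L1-HIT  vc=[30, 10, 14, 17]
15: 0x5f (blk 5, set 1) → L1-HIT  vc=[30, 10, 14, 17]

OUTCOME = L1-HIT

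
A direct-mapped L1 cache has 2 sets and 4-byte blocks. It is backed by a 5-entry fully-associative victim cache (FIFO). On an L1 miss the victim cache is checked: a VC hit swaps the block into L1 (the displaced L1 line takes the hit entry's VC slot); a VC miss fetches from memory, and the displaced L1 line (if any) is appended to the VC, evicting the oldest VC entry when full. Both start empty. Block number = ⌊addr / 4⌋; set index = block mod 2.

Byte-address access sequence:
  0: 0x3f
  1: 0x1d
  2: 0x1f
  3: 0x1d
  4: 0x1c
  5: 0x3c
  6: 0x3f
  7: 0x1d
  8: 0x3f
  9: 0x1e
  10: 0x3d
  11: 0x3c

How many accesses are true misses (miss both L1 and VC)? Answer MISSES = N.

MISSES = 2

0: 0x3f (blk 15, set 1) → MISS  vc=[]
1: 0x1d (blk 7, set 1) → MISS  vc=[15]
2: 0x1f (blk 7, set 1) → L1-HIT  vc=[15]
3: 0x1d (blk 7, set 1) → L1-HIT  vc=[15]
4: 0x1c (blk 7, set 1) → L1-HIT  vc=[15]
5: 0x3c (blk 15, set 1) → VC-HIT  vc=[7]
6: 0x3f (blk 15, set 1) → L1-HIT  vc=[7]
7: 0x1d (blk 7, set 1) → VC-HIT  vc=[15]
8: 0x3f (blk 15, set 1) → VC-HIT  vc=[7]
9: 0x1e (blk 7, set 1) → VC-HIT  vc=[15]
10: 0x3d (blk 15, set 1) → VC-HIT  vc=[7]
11: 0x3c (blk 15, set 1) → L1-HIT  vc=[7]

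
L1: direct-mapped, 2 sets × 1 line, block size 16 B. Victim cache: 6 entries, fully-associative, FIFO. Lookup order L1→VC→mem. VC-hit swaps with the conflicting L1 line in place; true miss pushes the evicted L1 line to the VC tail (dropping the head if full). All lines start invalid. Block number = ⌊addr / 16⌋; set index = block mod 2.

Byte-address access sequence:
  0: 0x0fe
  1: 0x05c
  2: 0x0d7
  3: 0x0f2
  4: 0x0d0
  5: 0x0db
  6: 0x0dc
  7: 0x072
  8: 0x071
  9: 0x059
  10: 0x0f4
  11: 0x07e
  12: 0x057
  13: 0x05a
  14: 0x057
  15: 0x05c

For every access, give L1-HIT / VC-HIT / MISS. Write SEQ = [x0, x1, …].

0: 0xfe (blk 15, set 1) → MISS  vc=[]
1: 0x5c (blk 5, set 1) → MISS  vc=[15]
2: 0xd7 (blk 13, set 1) → MISS  vc=[15, 5]
3: 0xf2 (blk 15, set 1) → VC-HIT  vc=[13, 5]
4: 0xd0 (blk 13, set 1) → VC-HIT  vc=[15, 5]
5: 0xdb (blk 13, set 1) → L1-HIT  vc=[15, 5]
6: 0xdc (blk 13, set 1) → L1-HIT  vc=[15, 5]
7: 0x72 (blk 7, set 1) → MISS  vc=[15, 5, 13]
8: 0x71 (blk 7, set 1) → L1-HIT  vc=[15, 5, 13]
9: 0x59 (blk 5, set 1) → VC-HIT  vc=[15, 7, 13]
10: 0xf4 (blk 15, set 1) → VC-HIT  vc=[5, 7, 13]
11: 0x7e (blk 7, set 1) → VC-HIT  vc=[5, 15, 13]
12: 0x57 (blk 5, set 1) → VC-HIT  vc=[7, 15, 13]
13: 0x5a (blk 5, set 1) → L1-HIT  vc=[7, 15, 13]
14: 0x57 (blk 5, set 1) → L1-HIT  vc=[7, 15, 13]
15: 0x5c (blk 5, set 1) → L1-HIT  vc=[7, 15, 13]

SEQ = [MISS, MISS, MISS, VC-HIT, VC-HIT, L1-HIT, L1-HIT, MISS, L1-HIT, VC-HIT, VC-HIT, VC-HIT, VC-HIT, L1-HIT, L1-HIT, L1-HIT]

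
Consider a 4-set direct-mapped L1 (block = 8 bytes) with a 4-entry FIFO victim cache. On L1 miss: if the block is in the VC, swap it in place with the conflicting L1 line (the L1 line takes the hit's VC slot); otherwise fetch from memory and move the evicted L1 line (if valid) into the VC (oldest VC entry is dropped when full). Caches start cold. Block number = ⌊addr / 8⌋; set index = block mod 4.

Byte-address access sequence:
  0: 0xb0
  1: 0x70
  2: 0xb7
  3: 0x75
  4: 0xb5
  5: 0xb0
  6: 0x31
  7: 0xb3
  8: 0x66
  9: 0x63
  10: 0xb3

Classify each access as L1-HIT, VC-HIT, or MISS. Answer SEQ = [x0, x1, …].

0: 0xb0 (blk 22, set 2) → MISS  vc=[]
1: 0x70 (blk 14, set 2) → MISS  vc=[22]
2: 0xb7 (blk 22, set 2) → VC-HIT  vc=[14]
3: 0x75 (blk 14, set 2) → VC-HIT  vc=[22]
4: 0xb5 (blk 22, set 2) → VC-HIT  vc=[14]
5: 0xb0 (blk 22, set 2) → L1-HIT  vc=[14]
6: 0x31 (blk 6, set 2) → MISS  vc=[14, 22]
7: 0xb3 (blk 22, set 2) → VC-HIT  vc=[14, 6]
8: 0x66 (blk 12, set 0) → MISS  vc=[14, 6]
9: 0x63 (blk 12, set 0) → L1-HIT  vc=[14, 6]
10: 0xb3 (blk 22, set 2) → L1-HIT  vc=[14, 6]

SEQ = [MISS, MISS, VC-HIT, VC-HIT, VC-HIT, L1-HIT, MISS, VC-HIT, MISS, L1-HIT, L1-HIT]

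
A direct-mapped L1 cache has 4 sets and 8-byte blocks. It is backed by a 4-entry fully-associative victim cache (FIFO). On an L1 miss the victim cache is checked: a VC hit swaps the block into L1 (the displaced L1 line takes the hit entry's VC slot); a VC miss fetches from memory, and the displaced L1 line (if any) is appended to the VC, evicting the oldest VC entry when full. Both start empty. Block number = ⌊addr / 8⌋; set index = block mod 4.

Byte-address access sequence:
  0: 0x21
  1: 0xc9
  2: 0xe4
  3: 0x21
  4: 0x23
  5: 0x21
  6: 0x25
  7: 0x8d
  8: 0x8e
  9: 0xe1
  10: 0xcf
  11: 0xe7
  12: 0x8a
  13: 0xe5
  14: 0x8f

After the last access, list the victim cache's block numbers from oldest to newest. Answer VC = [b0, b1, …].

#0 0x21→b4/s0 MISS; vc=[]
#1 0xc9→b25/s1 MISS; vc=[]
#2 0xe4→b28/s0 MISS; vc=[4]
#3 0x21→b4/s0 VC-HIT; vc=[28]
#4 0x23→b4/s0 L1-HIT; vc=[28]
#5 0x21→b4/s0 L1-HIT; vc=[28]
#6 0x25→b4/s0 L1-HIT; vc=[28]
#7 0x8d→b17/s1 MISS; vc=[28,25]
#8 0x8e→b17/s1 L1-HIT; vc=[28,25]
#9 0xe1→b28/s0 VC-HIT; vc=[4,25]
#10 0xcf→b25/s1 VC-HIT; vc=[4,17]
#11 0xe7→b28/s0 L1-HIT; vc=[4,17]
#12 0x8a→b17/s1 VC-HIT; vc=[4,25]
#13 0xe5→b28/s0 L1-HIT; vc=[4,25]
#14 0x8f→b17/s1 L1-HIT; vc=[4,25]

VC = [4, 25]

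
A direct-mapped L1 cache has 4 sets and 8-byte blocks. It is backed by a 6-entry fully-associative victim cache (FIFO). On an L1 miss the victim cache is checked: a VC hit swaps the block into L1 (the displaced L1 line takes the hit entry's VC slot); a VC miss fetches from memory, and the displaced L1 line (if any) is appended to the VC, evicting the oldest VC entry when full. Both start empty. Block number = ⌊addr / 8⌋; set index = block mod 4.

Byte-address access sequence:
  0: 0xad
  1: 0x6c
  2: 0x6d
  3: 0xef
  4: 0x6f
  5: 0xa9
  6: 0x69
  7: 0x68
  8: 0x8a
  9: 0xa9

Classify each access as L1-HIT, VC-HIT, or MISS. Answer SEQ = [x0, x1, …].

SEQ = [MISS, MISS, L1-HIT, MISS, VC-HIT, VC-HIT, VC-HIT, L1-HIT, MISS, VC-HIT]

#0 0xad→b21/s1 MISS; vc=[]
#1 0x6c→b13/s1 MISS; vc=[21]
#2 0x6d→b13/s1 L1-HIT; vc=[21]
#3 0xef→b29/s1 MISS; vc=[21,13]
#4 0x6f→b13/s1 VC-HIT; vc=[21,29]
#5 0xa9→b21/s1 VC-HIT; vc=[13,29]
#6 0x69→b13/s1 VC-HIT; vc=[21,29]
#7 0x68→b13/s1 L1-HIT; vc=[21,29]
#8 0x8a→b17/s1 MISS; vc=[21,29,13]
#9 0xa9→b21/s1 VC-HIT; vc=[17,29,13]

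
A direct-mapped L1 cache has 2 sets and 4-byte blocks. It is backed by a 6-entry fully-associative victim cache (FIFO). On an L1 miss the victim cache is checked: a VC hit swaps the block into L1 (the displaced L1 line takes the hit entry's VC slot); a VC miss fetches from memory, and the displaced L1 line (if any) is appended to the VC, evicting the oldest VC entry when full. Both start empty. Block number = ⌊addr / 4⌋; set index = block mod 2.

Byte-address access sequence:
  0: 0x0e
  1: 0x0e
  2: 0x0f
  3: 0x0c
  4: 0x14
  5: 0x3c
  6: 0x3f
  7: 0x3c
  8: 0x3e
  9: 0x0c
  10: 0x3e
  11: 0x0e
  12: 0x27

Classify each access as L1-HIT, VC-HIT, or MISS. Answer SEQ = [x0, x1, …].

0: 0xe (blk 3, set 1) → MISS  vc=[]
1: 0xe (blk 3, set 1) → L1-HIT  vc=[]
2: 0xf (blk 3, set 1) → L1-HIT  vc=[]
3: 0xc (blk 3, set 1) → L1-HIT  vc=[]
4: 0x14 (blk 5, set 1) → MISS  vc=[3]
5: 0x3c (blk 15, set 1) → MISS  vc=[3, 5]
6: 0x3f (blk 15, set 1) → L1-HIT  vc=[3, 5]
7: 0x3c (blk 15, set 1) → L1-HIT  vc=[3, 5]
8: 0x3e (blk 15, set 1) → L1-HIT  vc=[3, 5]
9: 0xc (blk 3, set 1) → VC-HIT  vc=[15, 5]
10: 0x3e (blk 15, set 1) → VC-HIT  vc=[3, 5]
11: 0xe (blk 3, set 1) → VC-HIT  vc=[15, 5]
12: 0x27 (blk 9, set 1) → MISS  vc=[15, 5, 3]

SEQ = [MISS, L1-HIT, L1-HIT, L1-HIT, MISS, MISS, L1-HIT, L1-HIT, L1-HIT, VC-HIT, VC-HIT, VC-HIT, MISS]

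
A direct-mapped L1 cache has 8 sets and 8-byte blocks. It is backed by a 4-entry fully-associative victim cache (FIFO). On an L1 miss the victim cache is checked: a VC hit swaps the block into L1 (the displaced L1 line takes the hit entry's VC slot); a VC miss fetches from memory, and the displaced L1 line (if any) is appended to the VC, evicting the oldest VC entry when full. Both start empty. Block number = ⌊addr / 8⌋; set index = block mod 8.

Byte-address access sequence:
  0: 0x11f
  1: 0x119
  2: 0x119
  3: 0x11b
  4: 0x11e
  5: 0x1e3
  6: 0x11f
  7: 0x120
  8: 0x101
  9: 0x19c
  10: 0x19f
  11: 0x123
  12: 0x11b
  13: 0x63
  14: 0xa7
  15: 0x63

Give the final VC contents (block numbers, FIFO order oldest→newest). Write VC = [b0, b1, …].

0: 0x11f (blk 35, set 3) → MISS  vc=[]
1: 0x119 (blk 35, set 3) → L1-HIT  vc=[]
2: 0x119 (blk 35, set 3) → L1-HIT  vc=[]
3: 0x11b (blk 35, set 3) → L1-HIT  vc=[]
4: 0x11e (blk 35, set 3) → L1-HIT  vc=[]
5: 0x1e3 (blk 60, set 4) → MISS  vc=[]
6: 0x11f (blk 35, set 3) → L1-HIT  vc=[]
7: 0x120 (blk 36, set 4) → MISS  vc=[60]
8: 0x101 (blk 32, set 0) → MISS  vc=[60]
9: 0x19c (blk 51, set 3) → MISS  vc=[60, 35]
10: 0x19f (blk 51, set 3) → L1-HIT  vc=[60, 35]
11: 0x123 (blk 36, set 4) → L1-HIT  vc=[60, 35]
12: 0x11b (blk 35, set 3) → VC-HIT  vc=[60, 51]
13: 0x63 (blk 12, set 4) → MISS  vc=[60, 51, 36]
14: 0xa7 (blk 20, set 4) → MISS  vc=[60, 51, 36, 12]
15: 0x63 (blk 12, set 4) → VC-HIT  vc=[60, 51, 36, 20]

VC = [60, 51, 36, 20]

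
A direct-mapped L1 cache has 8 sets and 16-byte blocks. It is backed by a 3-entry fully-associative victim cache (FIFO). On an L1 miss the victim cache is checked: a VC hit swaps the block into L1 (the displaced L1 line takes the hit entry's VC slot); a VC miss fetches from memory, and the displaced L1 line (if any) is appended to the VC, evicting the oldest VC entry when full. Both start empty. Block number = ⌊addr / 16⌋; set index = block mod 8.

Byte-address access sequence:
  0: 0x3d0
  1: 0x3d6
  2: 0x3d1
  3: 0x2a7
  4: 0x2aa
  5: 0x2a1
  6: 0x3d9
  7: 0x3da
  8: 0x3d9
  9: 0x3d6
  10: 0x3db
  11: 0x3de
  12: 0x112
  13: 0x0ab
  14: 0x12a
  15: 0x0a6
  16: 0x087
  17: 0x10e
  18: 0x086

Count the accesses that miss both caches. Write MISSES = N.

MISSES = 7

  [0] addr=0x3d0 blk=61 s=5: MISS | VC []
  [1] addr=0x3d6 blk=61 s=5: L1-HIT | VC []
  [2] addr=0x3d1 blk=61 s=5: L1-HIT | VC []
  [3] addr=0x2a7 blk=42 s=2: MISS | VC []
  [4] addr=0x2aa blk=42 s=2: L1-HIT | VC []
  [5] addr=0x2a1 blk=42 s=2: L1-HIT | VC []
  [6] addr=0x3d9 blk=61 s=5: L1-HIT | VC []
  [7] addr=0x3da blk=61 s=5: L1-HIT | VC []
  [8] addr=0x3d9 blk=61 s=5: L1-HIT | VC []
  [9] addr=0x3d6 blk=61 s=5: L1-HIT | VC []
  [10] addr=0x3db blk=61 s=5: L1-HIT | VC []
  [11] addr=0x3de blk=61 s=5: L1-HIT | VC []
  [12] addr=0x112 blk=17 s=1: MISS | VC []
  [13] addr=0xab blk=10 s=2: MISS | VC [42]
  [14] addr=0x12a blk=18 s=2: MISS | VC [42, 10]
  [15] addr=0xa6 blk=10 s=2: VC-HIT | VC [42, 18]
  [16] addr=0x87 blk=8 s=0: MISS | VC [42, 18]
  [17] addr=0x10e blk=16 s=0: MISS | VC [42, 18, 8]
  [18] addr=0x86 blk=8 s=0: VC-HIT | VC [42, 18, 16]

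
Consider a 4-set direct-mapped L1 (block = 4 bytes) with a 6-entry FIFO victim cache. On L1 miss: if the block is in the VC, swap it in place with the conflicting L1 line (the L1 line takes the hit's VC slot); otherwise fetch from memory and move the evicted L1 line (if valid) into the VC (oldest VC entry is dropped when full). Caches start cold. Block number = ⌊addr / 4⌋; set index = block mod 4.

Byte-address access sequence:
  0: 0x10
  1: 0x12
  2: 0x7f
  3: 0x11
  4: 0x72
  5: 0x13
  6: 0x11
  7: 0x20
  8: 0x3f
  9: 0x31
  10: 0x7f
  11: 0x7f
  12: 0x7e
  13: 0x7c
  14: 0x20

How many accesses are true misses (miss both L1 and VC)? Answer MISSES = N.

MISSES = 6

  [0] addr=0x10 blk=4 s=0: MISS | VC []
  [1] addr=0x12 blk=4 s=0: L1-HIT | VC []
  [2] addr=0x7f blk=31 s=3: MISS | VC []
  [3] addr=0x11 blk=4 s=0: L1-HIT | VC []
  [4] addr=0x72 blk=28 s=0: MISS | VC [4]
  [5] addr=0x13 blk=4 s=0: VC-HIT | VC [28]
  [6] addr=0x11 blk=4 s=0: L1-HIT | VC [28]
  [7] addr=0x20 blk=8 s=0: MISS | VC [28, 4]
  [8] addr=0x3f blk=15 s=3: MISS | VC [28, 4, 31]
  [9] addr=0x31 blk=12 s=0: MISS | VC [28, 4, 31, 8]
  [10] addr=0x7f blk=31 s=3: VC-HIT | VC [28, 4, 15, 8]
  [11] addr=0x7f blk=31 s=3: L1-HIT | VC [28, 4, 15, 8]
  [12] addr=0x7e blk=31 s=3: L1-HIT | VC [28, 4, 15, 8]
  [13] addr=0x7c blk=31 s=3: L1-HIT | VC [28, 4, 15, 8]
  [14] addr=0x20 blk=8 s=0: VC-HIT | VC [28, 4, 15, 12]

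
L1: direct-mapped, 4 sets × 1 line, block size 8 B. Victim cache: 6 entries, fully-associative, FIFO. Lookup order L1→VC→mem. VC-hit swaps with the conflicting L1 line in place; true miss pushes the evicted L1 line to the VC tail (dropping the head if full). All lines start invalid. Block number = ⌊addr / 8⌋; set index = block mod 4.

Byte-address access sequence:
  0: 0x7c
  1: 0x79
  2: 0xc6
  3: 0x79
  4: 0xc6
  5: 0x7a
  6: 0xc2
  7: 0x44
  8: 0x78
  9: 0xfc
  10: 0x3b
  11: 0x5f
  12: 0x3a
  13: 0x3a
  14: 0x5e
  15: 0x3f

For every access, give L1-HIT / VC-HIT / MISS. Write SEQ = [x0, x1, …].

0: 0x7c (blk 15, set 3) → MISS  vc=[]
1: 0x79 (blk 15, set 3) → L1-HIT  vc=[]
2: 0xc6 (blk 24, set 0) → MISS  vc=[]
3: 0x79 (blk 15, set 3) → L1-HIT  vc=[]
4: 0xc6 (blk 24, set 0) → L1-HIT  vc=[]
5: 0x7a (blk 15, set 3) → L1-HIT  vc=[]
6: 0xc2 (blk 24, set 0) → L1-HIT  vc=[]
7: 0x44 (blk 8, set 0) → MISS  vc=[24]
8: 0x78 (blk 15, set 3) → L1-HIT  vc=[24]
9: 0xfc (blk 31, set 3) → MISS  vc=[24, 15]
10: 0x3b (blk 7, set 3) → MISS  vc=[24, 15, 31]
11: 0x5f (blk 11, set 3) → MISS  vc=[24, 15, 31, 7]
12: 0x3a (blk 7, set 3) → VC-HIT  vc=[24, 15, 31, 11]
13: 0x3a (blk 7, set 3) → L1-HIT  vc=[24, 15, 31, 11]
14: 0x5e (blk 11, set 3) → VC-HIT  vc=[24, 15, 31, 7]
15: 0x3f (blk 7, set 3) → VC-HIT  vc=[24, 15, 31, 11]

SEQ = [MISS, L1-HIT, MISS, L1-HIT, L1-HIT, L1-HIT, L1-HIT, MISS, L1-HIT, MISS, MISS, MISS, VC-HIT, L1-HIT, VC-HIT, VC-HIT]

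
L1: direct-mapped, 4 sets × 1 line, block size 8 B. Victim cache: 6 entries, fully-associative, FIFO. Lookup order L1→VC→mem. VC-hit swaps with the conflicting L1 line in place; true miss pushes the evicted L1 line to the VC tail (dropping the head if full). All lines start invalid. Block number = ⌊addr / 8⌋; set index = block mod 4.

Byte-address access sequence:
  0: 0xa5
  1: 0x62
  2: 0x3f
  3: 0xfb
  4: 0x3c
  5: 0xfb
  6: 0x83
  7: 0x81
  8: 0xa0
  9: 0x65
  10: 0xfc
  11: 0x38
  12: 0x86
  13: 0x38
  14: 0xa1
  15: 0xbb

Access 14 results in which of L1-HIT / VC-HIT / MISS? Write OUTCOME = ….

  [0] addr=0xa5 blk=20 s=0: MISS | VC []
  [1] addr=0x62 blk=12 s=0: MISS | VC [20]
  [2] addr=0x3f blk=7 s=3: MISS | VC [20]
  [3] addr=0xfb blk=31 s=3: MISS | VC [20, 7]
  [4] addr=0x3c blk=7 s=3: VC-HIT | VC [20, 31]
  [5] addr=0xfb blk=31 s=3: VC-HIT | VC [20, 7]
  [6] addr=0x83 blk=16 s=0: MISS | VC [20, 7, 12]
  [7] addr=0x81 blk=16 s=0: L1-HIT | VC [20, 7, 12]
  [8] addr=0xa0 blk=20 s=0: VC-HIT | VC [16, 7, 12]
  [9] addr=0x65 blk=12 s=0: VC-HIT | VC [16, 7, 20]
  [10] addr=0xfc blk=31 s=3: L1-HIT | VC [16, 7, 20]
  [11] addr=0x38 blk=7 s=3: VC-HIT | VC [16, 31, 20]
  [12] addr=0x86 blk=16 s=0: VC-HIT | VC [12, 31, 20]
  [13] addr=0x38 blk=7 s=3: L1-HIT | VC [12, 31, 20]
  [14] addr=0xa1 blk=20 s=0: VC-HIT | VC [12, 31, 16]
  [15] addr=0xbb blk=23 s=3: MISS | VC [12, 31, 16, 7]

OUTCOME = VC-HIT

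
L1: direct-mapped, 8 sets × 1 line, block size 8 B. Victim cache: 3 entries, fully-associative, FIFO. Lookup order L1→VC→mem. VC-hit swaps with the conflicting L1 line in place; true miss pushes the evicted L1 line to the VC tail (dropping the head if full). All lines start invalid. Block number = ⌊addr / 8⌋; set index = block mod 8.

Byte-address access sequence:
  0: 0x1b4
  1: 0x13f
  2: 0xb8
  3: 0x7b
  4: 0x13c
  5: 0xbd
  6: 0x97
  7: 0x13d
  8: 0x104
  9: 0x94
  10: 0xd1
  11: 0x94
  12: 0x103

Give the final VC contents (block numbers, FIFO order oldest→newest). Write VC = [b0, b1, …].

VC = [15, 23, 26]

  [0] addr=0x1b4 blk=54 s=6: MISS | VC []
  [1] addr=0x13f blk=39 s=7: MISS | VC []
  [2] addr=0xb8 blk=23 s=7: MISS | VC [39]
  [3] addr=0x7b blk=15 s=7: MISS | VC [39, 23]
  [4] addr=0x13c blk=39 s=7: VC-HIT | VC [15, 23]
  [5] addr=0xbd blk=23 s=7: VC-HIT | VC [15, 39]
  [6] addr=0x97 blk=18 s=2: MISS | VC [15, 39]
  [7] addr=0x13d blk=39 s=7: VC-HIT | VC [15, 23]
  [8] addr=0x104 blk=32 s=0: MISS | VC [15, 23]
  [9] addr=0x94 blk=18 s=2: L1-HIT | VC [15, 23]
  [10] addr=0xd1 blk=26 s=2: MISS | VC [15, 23, 18]
  [11] addr=0x94 blk=18 s=2: VC-HIT | VC [15, 23, 26]
  [12] addr=0x103 blk=32 s=0: L1-HIT | VC [15, 23, 26]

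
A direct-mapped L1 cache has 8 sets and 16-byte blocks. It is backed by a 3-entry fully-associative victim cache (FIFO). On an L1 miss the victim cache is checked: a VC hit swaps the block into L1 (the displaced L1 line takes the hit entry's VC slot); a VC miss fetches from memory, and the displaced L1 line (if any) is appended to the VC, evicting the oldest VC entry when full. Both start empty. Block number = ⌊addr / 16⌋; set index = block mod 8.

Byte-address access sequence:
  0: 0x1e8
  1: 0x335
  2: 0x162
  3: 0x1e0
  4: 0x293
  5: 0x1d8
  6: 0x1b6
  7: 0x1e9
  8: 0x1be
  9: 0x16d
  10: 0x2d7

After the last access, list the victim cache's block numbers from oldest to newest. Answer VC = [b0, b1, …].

  [0] addr=0x1e8 blk=30 s=6: MISS | VC []
  [1] addr=0x335 blk=51 s=3: MISS | VC []
  [2] addr=0x162 blk=22 s=6: MISS | VC [30]
  [3] addr=0x1e0 blk=30 s=6: VC-HIT | VC [22]
  [4] addr=0x293 blk=41 s=1: MISS | VC [22]
  [5] addr=0x1d8 blk=29 s=5: MISS | VC [22]
  [6] addr=0x1b6 blk=27 s=3: MISS | VC [22, 51]
  [7] addr=0x1e9 blk=30 s=6: L1-HIT | VC [22, 51]
  [8] addr=0x1be blk=27 s=3: L1-HIT | VC [22, 51]
  [9] addr=0x16d blk=22 s=6: VC-HIT | VC [30, 51]
  [10] addr=0x2d7 blk=45 s=5: MISS | VC [30, 51, 29]

VC = [30, 51, 29]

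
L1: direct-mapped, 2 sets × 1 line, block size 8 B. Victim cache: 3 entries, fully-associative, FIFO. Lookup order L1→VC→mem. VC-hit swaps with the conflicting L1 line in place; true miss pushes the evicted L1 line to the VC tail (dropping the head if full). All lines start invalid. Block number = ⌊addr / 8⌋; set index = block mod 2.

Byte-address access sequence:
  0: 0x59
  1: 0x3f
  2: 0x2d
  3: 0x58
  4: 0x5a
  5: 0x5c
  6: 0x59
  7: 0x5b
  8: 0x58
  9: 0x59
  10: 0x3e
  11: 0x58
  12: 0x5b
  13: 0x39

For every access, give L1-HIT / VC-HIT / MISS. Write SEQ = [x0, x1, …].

0: 0x59 (blk 11, set 1) → MISS  vc=[]
1: 0x3f (blk 7, set 1) → MISS  vc=[11]
2: 0x2d (blk 5, set 1) → MISS  vc=[11, 7]
3: 0x58 (blk 11, set 1) → VC-HIT  vc=[5, 7]
4: 0x5a (blk 11, set 1) → L1-HIT  vc=[5, 7]
5: 0x5c (blk 11, set 1) → L1-HIT  vc=[5, 7]
6: 0x59 (blk 11, set 1) → L1-HIT  vc=[5, 7]
7: 0x5b (blk 11, set 1) → L1-HIT  vc=[5, 7]
8: 0x58 (blk 11, set 1) → L1-HIT  vc=[5, 7]
9: 0x59 (blk 11, set 1) → L1-HIT  vc=[5, 7]
10: 0x3e (blk 7, set 1) → VC-HIT  vc=[5, 11]
11: 0x58 (blk 11, set 1) → VC-HIT  vc=[5, 7]
12: 0x5b (blk 11, set 1) → L1-HIT  vc=[5, 7]
13: 0x39 (blk 7, set 1) → VC-HIT  vc=[5, 11]

SEQ = [MISS, MISS, MISS, VC-HIT, L1-HIT, L1-HIT, L1-HIT, L1-HIT, L1-HIT, L1-HIT, VC-HIT, VC-HIT, L1-HIT, VC-HIT]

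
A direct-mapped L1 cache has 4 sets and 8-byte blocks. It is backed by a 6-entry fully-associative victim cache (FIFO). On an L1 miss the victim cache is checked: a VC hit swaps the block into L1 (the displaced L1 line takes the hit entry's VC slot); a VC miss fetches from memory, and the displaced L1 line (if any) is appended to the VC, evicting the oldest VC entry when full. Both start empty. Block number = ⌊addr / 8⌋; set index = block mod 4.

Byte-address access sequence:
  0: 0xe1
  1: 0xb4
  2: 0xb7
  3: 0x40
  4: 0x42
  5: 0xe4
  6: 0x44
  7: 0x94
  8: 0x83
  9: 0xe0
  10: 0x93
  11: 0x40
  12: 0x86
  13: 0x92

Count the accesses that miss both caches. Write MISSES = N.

MISSES = 5

0: 0xe1 (blk 28, set 0) → MISS  vc=[]
1: 0xb4 (blk 22, set 2) → MISS  vc=[]
2: 0xb7 (blk 22, set 2) → L1-HIT  vc=[]
3: 0x40 (blk 8, set 0) → MISS  vc=[28]
4: 0x42 (blk 8, set 0) → L1-HIT  vc=[28]
5: 0xe4 (blk 28, set 0) → VC-HIT  vc=[8]
6: 0x44 (blk 8, set 0) → VC-HIT  vc=[28]
7: 0x94 (blk 18, set 2) → MISS  vc=[28, 22]
8: 0x83 (blk 16, set 0) → MISS  vc=[28, 22, 8]
9: 0xe0 (blk 28, set 0) → VC-HIT  vc=[16, 22, 8]
10: 0x93 (blk 18, set 2) → L1-HIT  vc=[16, 22, 8]
11: 0x40 (blk 8, set 0) → VC-HIT  vc=[16, 22, 28]
12: 0x86 (blk 16, set 0) → VC-HIT  vc=[8, 22, 28]
13: 0x92 (blk 18, set 2) → L1-HIT  vc=[8, 22, 28]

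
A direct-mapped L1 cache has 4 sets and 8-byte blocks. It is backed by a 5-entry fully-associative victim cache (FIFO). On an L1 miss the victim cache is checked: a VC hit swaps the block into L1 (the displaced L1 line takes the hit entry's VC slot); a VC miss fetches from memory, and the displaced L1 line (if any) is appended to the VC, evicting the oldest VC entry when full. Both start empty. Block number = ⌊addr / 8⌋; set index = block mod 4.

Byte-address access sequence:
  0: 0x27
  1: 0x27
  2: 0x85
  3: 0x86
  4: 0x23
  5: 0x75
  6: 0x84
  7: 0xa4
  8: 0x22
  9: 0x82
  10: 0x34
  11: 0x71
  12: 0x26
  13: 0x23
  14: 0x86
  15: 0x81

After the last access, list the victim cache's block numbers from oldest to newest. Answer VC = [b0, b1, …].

  [0] addr=0x27 blk=4 s=0: MISS | VC []
  [1] addr=0x27 blk=4 s=0: L1-HIT | VC []
  [2] addr=0x85 blk=16 s=0: MISS | VC [4]
  [3] addr=0x86 blk=16 s=0: L1-HIT | VC [4]
  [4] addr=0x23 blk=4 s=0: VC-HIT | VC [16]
  [5] addr=0x75 blk=14 s=2: MISS | VC [16]
  [6] addr=0x84 blk=16 s=0: VC-HIT | VC [4]
  [7] addr=0xa4 blk=20 s=0: MISS | VC [4, 16]
  [8] addr=0x22 blk=4 s=0: VC-HIT | VC [20, 16]
  [9] addr=0x82 blk=16 s=0: VC-HIT | VC [20, 4]
  [10] addr=0x34 blk=6 s=2: MISS | VC [20, 4, 14]
  [11] addr=0x71 blk=14 s=2: VC-HIT | VC [20, 4, 6]
  [12] addr=0x26 blk=4 s=0: VC-HIT | VC [20, 16, 6]
  [13] addr=0x23 blk=4 s=0: L1-HIT | VC [20, 16, 6]
  [14] addr=0x86 blk=16 s=0: VC-HIT | VC [20, 4, 6]
  [15] addr=0x81 blk=16 s=0: L1-HIT | VC [20, 4, 6]

VC = [20, 4, 6]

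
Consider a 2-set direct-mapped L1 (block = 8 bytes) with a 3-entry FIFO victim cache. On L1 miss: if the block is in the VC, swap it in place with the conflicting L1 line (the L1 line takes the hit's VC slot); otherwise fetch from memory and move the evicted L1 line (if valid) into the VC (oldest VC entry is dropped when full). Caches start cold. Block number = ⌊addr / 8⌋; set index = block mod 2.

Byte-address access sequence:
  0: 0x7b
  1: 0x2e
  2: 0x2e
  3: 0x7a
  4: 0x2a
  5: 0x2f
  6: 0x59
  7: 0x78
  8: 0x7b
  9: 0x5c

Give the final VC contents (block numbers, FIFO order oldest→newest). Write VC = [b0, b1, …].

#0 0x7b→b15/s1 MISS; vc=[]
#1 0x2e→b5/s1 MISS; vc=[15]
#2 0x2e→b5/s1 L1-HIT; vc=[15]
#3 0x7a→b15/s1 VC-HIT; vc=[5]
#4 0x2a→b5/s1 VC-HIT; vc=[15]
#5 0x2f→b5/s1 L1-HIT; vc=[15]
#6 0x59→b11/s1 MISS; vc=[15,5]
#7 0x78→b15/s1 VC-HIT; vc=[11,5]
#8 0x7b→b15/s1 L1-HIT; vc=[11,5]
#9 0x5c→b11/s1 VC-HIT; vc=[15,5]

VC = [15, 5]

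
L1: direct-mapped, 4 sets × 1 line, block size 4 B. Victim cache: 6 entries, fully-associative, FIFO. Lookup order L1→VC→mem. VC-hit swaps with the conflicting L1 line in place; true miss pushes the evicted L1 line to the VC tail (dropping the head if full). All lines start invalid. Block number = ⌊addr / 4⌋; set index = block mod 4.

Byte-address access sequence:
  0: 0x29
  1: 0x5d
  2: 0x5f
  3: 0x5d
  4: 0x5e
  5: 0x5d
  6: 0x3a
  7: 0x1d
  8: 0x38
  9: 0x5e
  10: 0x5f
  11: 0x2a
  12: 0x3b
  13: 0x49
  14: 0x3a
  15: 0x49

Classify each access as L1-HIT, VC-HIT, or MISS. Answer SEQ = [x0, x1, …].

#0 0x29→b10/s2 MISS; vc=[]
#1 0x5d→b23/s3 MISS; vc=[]
#2 0x5f→b23/s3 L1-HIT; vc=[]
#3 0x5d→b23/s3 L1-HIT; vc=[]
#4 0x5e→b23/s3 L1-HIT; vc=[]
#5 0x5d→b23/s3 L1-HIT; vc=[]
#6 0x3a→b14/s2 MISS; vc=[10]
#7 0x1d→b7/s3 MISS; vc=[10,23]
#8 0x38→b14/s2 L1-HIT; vc=[10,23]
#9 0x5e→b23/s3 VC-HIT; vc=[10,7]
#10 0x5f→b23/s3 L1-HIT; vc=[10,7]
#11 0x2a→b10/s2 VC-HIT; vc=[14,7]
#12 0x3b→b14/s2 VC-HIT; vc=[10,7]
#13 0x49→b18/s2 MISS; vc=[10,7,14]
#14 0x3a→b14/s2 VC-HIT; vc=[10,7,18]
#15 0x49→b18/s2 VC-HIT; vc=[10,7,14]

SEQ = [MISS, MISS, L1-HIT, L1-HIT, L1-HIT, L1-HIT, MISS, MISS, L1-HIT, VC-HIT, L1-HIT, VC-HIT, VC-HIT, MISS, VC-HIT, VC-HIT]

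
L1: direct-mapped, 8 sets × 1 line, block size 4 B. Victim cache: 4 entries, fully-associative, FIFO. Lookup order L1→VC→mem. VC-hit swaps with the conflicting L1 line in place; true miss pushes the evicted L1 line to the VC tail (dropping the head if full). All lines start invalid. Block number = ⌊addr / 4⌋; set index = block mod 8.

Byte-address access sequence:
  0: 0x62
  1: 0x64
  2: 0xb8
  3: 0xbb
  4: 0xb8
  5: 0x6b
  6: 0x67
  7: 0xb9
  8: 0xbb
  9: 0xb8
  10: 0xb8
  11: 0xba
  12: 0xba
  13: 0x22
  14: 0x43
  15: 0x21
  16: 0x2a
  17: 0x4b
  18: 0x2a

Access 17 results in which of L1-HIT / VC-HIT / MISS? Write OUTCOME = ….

0: 0x62 (blk 24, set 0) → MISS  vc=[]
1: 0x64 (blk 25, set 1) → MISS  vc=[]
2: 0xb8 (blk 46, set 6) → MISS  vc=[]
3: 0xbb (blk 46, set 6) → L1-HIT  vc=[]
4: 0xb8 (blk 46, set 6) → L1-HIT  vc=[]
5: 0x6b (blk 26, set 2) → MISS  vc=[]
6: 0x67 (blk 25, set 1) → L1-HIT  vc=[]
7: 0xb9 (blk 46, set 6) → L1-HIT  vc=[]
8: 0xbb (blk 46, set 6) → L1-HIT  vc=[]
9: 0xb8 (blk 46, set 6) → L1-HIT  vc=[]
10: 0xb8 (blk 46, set 6) → L1-HIT  vc=[]
11: 0xba (blk 46, set 6) → L1-HIT  vc=[]
12: 0xba (blk 46, set 6) → L1-HIT  vc=[]
13: 0x22 (blk 8, set 0) → MISS  vc=[24]
14: 0x43 (blk 16, set 0) → MISS  vc=[24, 8]
15: 0x21 (blk 8, set 0) → VC-HIT  vc=[24, 16]
16: 0x2a (blk 10, set 2) → MISS  vc=[24, 16, 26]
17: 0x4b (blk 18, set 2) → MISS  vc=[24, 16, 26, 10]
18: 0x2a (blk 10, set 2) → VC-HIT  vc=[24, 16, 26, 18]

OUTCOME = MISS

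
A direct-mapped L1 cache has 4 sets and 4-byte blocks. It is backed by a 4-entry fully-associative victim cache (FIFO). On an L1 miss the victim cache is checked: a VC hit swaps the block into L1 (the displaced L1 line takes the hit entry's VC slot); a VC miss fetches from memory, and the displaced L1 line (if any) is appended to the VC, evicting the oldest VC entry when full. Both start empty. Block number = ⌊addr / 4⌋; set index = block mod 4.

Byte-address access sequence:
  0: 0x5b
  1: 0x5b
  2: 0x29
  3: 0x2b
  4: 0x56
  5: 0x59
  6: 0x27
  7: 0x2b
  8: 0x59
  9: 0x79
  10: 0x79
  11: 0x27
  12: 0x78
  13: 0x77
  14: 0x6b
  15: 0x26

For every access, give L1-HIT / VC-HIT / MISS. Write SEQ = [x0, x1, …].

SEQ = [MISS, L1-HIT, MISS, L1-HIT, MISS, VC-HIT, MISS, VC-HIT, VC-HIT, MISS, L1-HIT, L1-HIT, L1-HIT, MISS, MISS, VC-HIT]

  [0] addr=0x5b blk=22 s=2: MISS | VC []
  [1] addr=0x5b blk=22 s=2: L1-HIT | VC []
  [2] addr=0x29 blk=10 s=2: MISS | VC [22]
  [3] addr=0x2b blk=10 s=2: L1-HIT | VC [22]
  [4] addr=0x56 blk=21 s=1: MISS | VC [22]
  [5] addr=0x59 blk=22 s=2: VC-HIT | VC [10]
  [6] addr=0x27 blk=9 s=1: MISS | VC [10, 21]
  [7] addr=0x2b blk=10 s=2: VC-HIT | VC [22, 21]
  [8] addr=0x59 blk=22 s=2: VC-HIT | VC [10, 21]
  [9] addr=0x79 blk=30 s=2: MISS | VC [10, 21, 22]
  [10] addr=0x79 blk=30 s=2: L1-HIT | VC [10, 21, 22]
  [11] addr=0x27 blk=9 s=1: L1-HIT | VC [10, 21, 22]
  [12] addr=0x78 blk=30 s=2: L1-HIT | VC [10, 21, 22]
  [13] addr=0x77 blk=29 s=1: MISS | VC [10, 21, 22, 9]
  [14] addr=0x6b blk=26 s=2: MISS | VC [21, 22, 9, 30]
  [15] addr=0x26 blk=9 s=1: VC-HIT | VC [21, 22, 29, 30]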